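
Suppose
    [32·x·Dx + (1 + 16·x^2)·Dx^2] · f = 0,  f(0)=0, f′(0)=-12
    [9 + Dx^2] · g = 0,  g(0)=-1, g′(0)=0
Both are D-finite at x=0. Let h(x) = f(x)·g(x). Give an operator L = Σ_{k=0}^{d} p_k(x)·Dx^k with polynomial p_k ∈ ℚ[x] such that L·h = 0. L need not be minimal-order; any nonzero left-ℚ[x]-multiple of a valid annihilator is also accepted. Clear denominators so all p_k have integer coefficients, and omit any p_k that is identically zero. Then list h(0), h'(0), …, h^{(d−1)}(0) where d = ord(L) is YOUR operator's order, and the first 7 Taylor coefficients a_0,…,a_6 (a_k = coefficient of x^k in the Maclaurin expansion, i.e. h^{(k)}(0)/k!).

f: a_k = 0, -12, 0, 64, 0, -3072/5, 0, …
g: a_k = -1, 0, 9/2, 0, -27/8, 0, 81/80, …
h₀=f·g: eliminate ⇒ L₀, order ≤ 2·2.
L = (16425 + 696384·x^2 + 2778624·x^4 + 11943936·x^6 + 47775744·x^8) + (23616·x + 543744·x^3 + 3981312·x^5 + 21233664·x^7)·Dx + (2050 + 87168·x^2 + 470016·x^4 + 2654208·x^6 + 10616832·x^8)·Dx^2 + (2624·x + 60416·x^3 + 442368·x^5 + 2359296·x^7)·Dx^3 + (25 + 1088·x^2 + 17920·x^4 + 147456·x^6 + 589824·x^8)·Dx^4  (order 4).
h: a_k = 0, 12, 0, -118, 0, 9429/10, 0, …
ICs: h(0) = 0, h′(0) = 12, h′′(0) = 0, h′′′(0) = -708.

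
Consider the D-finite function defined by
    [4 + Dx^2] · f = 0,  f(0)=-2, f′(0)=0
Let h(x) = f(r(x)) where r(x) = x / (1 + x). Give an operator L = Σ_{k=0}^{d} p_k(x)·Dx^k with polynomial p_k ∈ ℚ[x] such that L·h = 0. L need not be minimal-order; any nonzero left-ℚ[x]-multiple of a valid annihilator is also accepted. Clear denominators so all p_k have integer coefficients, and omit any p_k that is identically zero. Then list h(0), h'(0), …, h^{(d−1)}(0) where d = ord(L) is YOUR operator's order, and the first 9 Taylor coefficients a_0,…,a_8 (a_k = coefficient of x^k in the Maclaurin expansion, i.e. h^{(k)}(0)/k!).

L = 4 + (2 + 6·x + 6·x^2 + 2·x^3)·Dx + (1 + 4·x + 6·x^2 + 4·x^3 + x^4)·Dx^2  (order 2).
h: a_k = -2, 0, 4, -8, 32/3, -32/3, 308/45, 8/5, -4708/315, …
ICs: h(0) = -2, h′(0) = 0.

f: a_k = -2, 0, 4, 0, -4/3, 0, 8/45, 0, -4/315, …
L₀ from L_f via x↦r, Dx↦r'^{-1}Dx.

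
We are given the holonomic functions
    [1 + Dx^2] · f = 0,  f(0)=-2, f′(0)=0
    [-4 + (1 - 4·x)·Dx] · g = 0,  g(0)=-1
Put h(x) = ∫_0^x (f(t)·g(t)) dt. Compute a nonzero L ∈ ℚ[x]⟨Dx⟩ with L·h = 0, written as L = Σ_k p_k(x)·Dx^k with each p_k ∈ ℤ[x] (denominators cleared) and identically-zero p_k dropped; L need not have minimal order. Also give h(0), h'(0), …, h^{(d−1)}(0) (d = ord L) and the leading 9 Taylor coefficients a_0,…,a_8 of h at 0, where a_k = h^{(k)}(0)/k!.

L = (-1 + 4·x)·Dx + 8·Dx^2 + (-1 + 4·x)·Dx^3  (order 3).
h: a_k = 0, 2, 4, 31/3, 31, 5953/60, 5953/18, 2857439/2520, 2857439/720, …
ICs: h(0) = 0, h′(0) = 2, h′′(0) = 8.

f: a_k = -2, 0, 1, 0, -1/12, 0, 1/360, 0, -1/20160, …
g: a_k = -1, -4, -16, -64, -256, -1024, -4096, -16384, -65536, …
Sym-product of L_f,L_g gives L₀ (≤ ord 2).
∫: right-multiply L₀ by Dx.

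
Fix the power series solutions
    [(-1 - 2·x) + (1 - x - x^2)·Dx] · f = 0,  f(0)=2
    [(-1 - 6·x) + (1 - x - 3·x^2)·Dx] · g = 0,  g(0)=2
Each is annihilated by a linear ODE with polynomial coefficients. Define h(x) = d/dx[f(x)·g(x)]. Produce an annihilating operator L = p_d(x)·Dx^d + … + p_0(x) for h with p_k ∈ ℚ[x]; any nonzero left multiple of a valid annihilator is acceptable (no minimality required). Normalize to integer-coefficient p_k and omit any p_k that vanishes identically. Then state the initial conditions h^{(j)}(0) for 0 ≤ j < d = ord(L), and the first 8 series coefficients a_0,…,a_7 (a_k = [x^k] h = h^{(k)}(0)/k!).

f: a_k = 2, 2, 4, 6, 10, 16, 26, 42, …
g: a_k = 2, 2, 8, 14, 38, 80, 194, 434, …
Sym-product of L_f,L_g gives L₀ (≤ ord 1).
h₀' ⇒ L via d/dx closure of L₀.
L = (7 + 6·x - 15·x^2 - 108·x^3 + 15·x^4 + 180·x^5 + 90·x^6) + (-1 - x + 15·x^2 - x^3 - 45·x^4 - 3·x^5 + 42·x^6 + 18·x^7)·Dx  (order 1).
h: a_k = 8, 56, 192, 672, 1960, 5688, 15456, 41504, …
ICs: h(0) = 8.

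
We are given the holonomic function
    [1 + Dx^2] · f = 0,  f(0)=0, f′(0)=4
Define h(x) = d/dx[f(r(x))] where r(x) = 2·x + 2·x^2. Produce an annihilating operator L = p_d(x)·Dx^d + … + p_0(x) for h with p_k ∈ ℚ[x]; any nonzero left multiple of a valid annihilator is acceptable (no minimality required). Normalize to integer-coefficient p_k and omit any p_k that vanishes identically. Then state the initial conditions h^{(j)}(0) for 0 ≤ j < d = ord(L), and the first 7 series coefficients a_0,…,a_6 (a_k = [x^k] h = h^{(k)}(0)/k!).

L = (16 + 32·x + 96·x^2 + 128·x^3 + 64·x^4) + (-6 - 12·x)·Dx + (1 + 4·x + 4·x^2)·Dx^2  (order 2).
h: a_k = 8, 16, -16, -64, -224/3, 0, 3328/45, …
ICs: h(0) = 8, h′(0) = 16.

f: a_k = 0, 4, 0, -2/3, 0, 1/30, 0, …
f∘r: x↦r, Dx↦Dx/r' in L_f ⇒ L₀.
Derive L from L₀ (diff closure).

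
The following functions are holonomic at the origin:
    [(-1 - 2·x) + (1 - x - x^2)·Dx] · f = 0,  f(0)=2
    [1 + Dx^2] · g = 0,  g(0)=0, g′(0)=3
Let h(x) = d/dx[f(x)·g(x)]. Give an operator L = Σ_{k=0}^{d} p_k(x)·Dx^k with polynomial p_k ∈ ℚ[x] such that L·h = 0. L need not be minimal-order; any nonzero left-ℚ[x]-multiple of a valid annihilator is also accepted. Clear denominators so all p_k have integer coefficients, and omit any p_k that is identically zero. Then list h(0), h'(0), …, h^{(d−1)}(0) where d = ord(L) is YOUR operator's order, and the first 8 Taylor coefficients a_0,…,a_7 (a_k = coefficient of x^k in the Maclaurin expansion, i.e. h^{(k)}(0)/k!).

L = (3 - 2·x - x^2 + 2·x^3 + x^4) + (4 + 10·x + 6·x^2 + 4·x^3)·Dx + (-1 + x^2 + 2·x^3 + x^4)·Dx^2  (order 2).
h: a_k = 6, 12, 33, 68, 561/4, 2703/10, 61403/120, 19849/21, …
ICs: h(0) = 6, h′(0) = 12.

f: a_k = 2, 2, 4, 6, 10, 16, 26, 42, …
g: a_k = 0, 3, 0, -1/2, 0, 1/40, 0, -1/1680, …
Product ⇒ symmetric product L₀, ord ≤ 2.
h₀' ⇒ L via d/dx closure of L₀.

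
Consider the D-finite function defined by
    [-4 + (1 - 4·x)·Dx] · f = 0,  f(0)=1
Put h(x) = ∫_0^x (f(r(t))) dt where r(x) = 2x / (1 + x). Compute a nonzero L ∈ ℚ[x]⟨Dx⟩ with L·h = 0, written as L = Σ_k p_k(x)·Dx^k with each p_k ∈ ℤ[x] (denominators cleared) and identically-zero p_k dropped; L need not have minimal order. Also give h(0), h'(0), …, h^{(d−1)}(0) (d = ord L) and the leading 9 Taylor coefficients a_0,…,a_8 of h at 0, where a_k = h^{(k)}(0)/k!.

L = 8·Dx + (-1 + 6·x + 7·x^2)·Dx^2  (order 2).
h: a_k = 0, 1, 4, 56/3, 98, 2744/5, 9604/3, 19208, 117649, …
ICs: h(0) = 0, h′(0) = 1.

f: a_k = 1, 4, 16, 64, 256, 1024, 4096, 16384, 65536, …
Change of var in L_f (x↦r) gives L₀.
∫: right-multiply L₀ by Dx.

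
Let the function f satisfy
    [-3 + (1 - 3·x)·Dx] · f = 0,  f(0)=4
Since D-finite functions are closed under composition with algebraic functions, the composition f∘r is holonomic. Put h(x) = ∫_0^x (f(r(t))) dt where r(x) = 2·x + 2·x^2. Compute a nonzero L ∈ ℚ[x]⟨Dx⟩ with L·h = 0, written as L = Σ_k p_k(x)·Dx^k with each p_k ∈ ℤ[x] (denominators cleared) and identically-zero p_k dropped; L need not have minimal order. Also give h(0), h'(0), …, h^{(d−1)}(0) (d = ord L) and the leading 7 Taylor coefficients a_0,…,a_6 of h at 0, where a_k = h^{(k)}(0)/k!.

L = (6 + 12·x)·Dx + (-1 + 6·x + 6·x^2)·Dx^2  (order 2).
h: a_k = 0, 4, 12, 56, 288, 1584, 9072, …
ICs: h(0) = 0, h′(0) = 4.

f: a_k = 4, 12, 36, 108, 324, 972, 2916, …
Substitute x→r, Dx→(1/r')Dx; clear ⇒ L₀.
∫: right-multiply L₀ by Dx.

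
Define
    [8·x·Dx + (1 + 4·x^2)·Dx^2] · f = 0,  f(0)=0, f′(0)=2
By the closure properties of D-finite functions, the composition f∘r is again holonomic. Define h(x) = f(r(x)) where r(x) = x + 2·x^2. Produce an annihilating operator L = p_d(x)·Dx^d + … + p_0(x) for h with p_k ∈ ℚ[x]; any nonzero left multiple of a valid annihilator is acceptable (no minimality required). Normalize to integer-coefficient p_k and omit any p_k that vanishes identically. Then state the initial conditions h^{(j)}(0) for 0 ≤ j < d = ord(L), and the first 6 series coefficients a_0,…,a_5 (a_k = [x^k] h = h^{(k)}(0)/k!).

f: a_k = 0, 2, 0, -8/3, 0, 32/5, …
Substitute x→r, Dx→(1/r')Dx; clear ⇒ L₀.
L = (-4 + 8·x + 64·x^2 + 192·x^3 + 192·x^4)·Dx + (1 + 4·x + 4·x^2 + 32·x^3 + 80·x^4 + 64·x^5)·Dx^2  (order 2).
h: a_k = 0, 2, 4, -8/3, -16, -128/5, …
ICs: h(0) = 0, h′(0) = 2.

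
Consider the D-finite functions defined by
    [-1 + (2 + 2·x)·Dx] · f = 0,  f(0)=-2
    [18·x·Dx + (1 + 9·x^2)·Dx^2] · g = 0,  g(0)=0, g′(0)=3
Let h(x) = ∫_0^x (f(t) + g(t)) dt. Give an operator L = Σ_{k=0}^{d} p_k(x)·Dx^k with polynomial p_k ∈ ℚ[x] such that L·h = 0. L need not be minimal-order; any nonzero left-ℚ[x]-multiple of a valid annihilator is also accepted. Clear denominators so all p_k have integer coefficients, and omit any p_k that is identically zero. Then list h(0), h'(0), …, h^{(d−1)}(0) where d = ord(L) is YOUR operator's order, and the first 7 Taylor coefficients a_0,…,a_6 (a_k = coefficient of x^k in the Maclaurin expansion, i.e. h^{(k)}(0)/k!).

f: a_k = -2, -1, 1/4, -1/8, 5/64, -7/128, 21/512, …
g: a_k = 0, 3, 0, -9, 0, 243/5, 0, …
L₀ := lclm(L_f,L_g); ord L₀ ≤ 1+2.
h=∫₀ˣh₀: take L = L₀·Dx.
L = (-36 - 90·x + 972·x^2 + 486·x^3)·Dx^2 + (-75 - 144·x + 1818·x^2 + 3888·x^3 + 1701·x^4)·Dx^3 + (-2 + 70·x + 108·x^2 + 684·x^3 + 1134·x^4 + 486·x^5)·Dx^4  (order 4).
h: a_k = 0, -2, 1, 1/12, -73/32, 1/64, 31069/3840, …
ICs: h(0) = 0, h′(0) = -2, h′′(0) = 2, h′′′(0) = 1/2.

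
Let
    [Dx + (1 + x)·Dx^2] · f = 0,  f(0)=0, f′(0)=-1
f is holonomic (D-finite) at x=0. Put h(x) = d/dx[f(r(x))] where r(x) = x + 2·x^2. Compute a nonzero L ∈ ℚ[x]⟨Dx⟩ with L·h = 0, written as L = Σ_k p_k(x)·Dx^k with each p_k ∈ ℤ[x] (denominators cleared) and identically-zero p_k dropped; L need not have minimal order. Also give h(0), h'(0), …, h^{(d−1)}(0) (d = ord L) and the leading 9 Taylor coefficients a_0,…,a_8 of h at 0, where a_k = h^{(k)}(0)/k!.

f: a_k = 0, -1, 1/2, -1/3, 1/4, -1/5, 1/6, -1/7, 1/8, …
h₀=f(r): pull back L_f along r ⇒ L₀.
h=h₀': d/dx-closure on L₀ ⇒ L.
L = (-3 + 4·x + 8·x^2) + (1 + 5·x + 6·x^2 + 8·x^3)·Dx  (order 1).
h: a_k = -1, -3, 5, 1, -11, 9, 13, -31, 5, …
ICs: h(0) = -1.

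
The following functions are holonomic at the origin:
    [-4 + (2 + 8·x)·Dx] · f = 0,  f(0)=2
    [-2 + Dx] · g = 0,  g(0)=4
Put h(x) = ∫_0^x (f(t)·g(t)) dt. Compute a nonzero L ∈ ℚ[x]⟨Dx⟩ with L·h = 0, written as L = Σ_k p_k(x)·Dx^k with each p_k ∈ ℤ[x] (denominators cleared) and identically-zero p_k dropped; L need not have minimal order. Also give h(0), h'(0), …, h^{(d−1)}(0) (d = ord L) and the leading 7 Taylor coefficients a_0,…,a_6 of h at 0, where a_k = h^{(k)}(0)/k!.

L = (-4 - 8·x)·Dx + (1 + 4·x)·Dx^2  (order 2).
h: a_k = 0, 8, 16, 32/3, 32/3, -64/15, 896/45, …
ICs: h(0) = 0, h′(0) = 8.

f: a_k = 2, 4, -4, 8, -20, 56, -168, …
g: a_k = 4, 8, 8, 16/3, 8/3, 16/15, 16/45, …
Sym-product of L_f,L_g gives L₀ (≤ ord 1).
∫: right-multiply L₀ by Dx.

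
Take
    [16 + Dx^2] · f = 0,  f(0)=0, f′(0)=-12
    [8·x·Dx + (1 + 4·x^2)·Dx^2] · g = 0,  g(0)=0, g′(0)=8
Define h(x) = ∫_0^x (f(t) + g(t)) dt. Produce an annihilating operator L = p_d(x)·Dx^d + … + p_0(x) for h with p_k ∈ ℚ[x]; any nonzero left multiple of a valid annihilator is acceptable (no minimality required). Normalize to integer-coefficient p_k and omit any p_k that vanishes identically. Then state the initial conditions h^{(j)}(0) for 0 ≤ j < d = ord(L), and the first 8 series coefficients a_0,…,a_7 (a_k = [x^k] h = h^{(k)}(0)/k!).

L = (-512·x + 5120·x^3 + 4096·x^5)·Dx^2 + (16 + 512·x^2 + 2304·x^4 + 2048·x^6)·Dx^3 + (-32·x + 320·x^3 + 256·x^5)·Dx^4 + (1 + 32·x^2 + 144·x^4 + 128·x^6)·Dx^5  (order 5).
h: a_k = 0, 0, -2, 0, 16/3, 0, 0, 0, …
ICs: h(0) = 0, h′(0) = 0, h′′(0) = -4, h′′′(0) = 0, h′′′′(0) = 128.

f: a_k = 0, -12, 0, 32, 0, -128/5, 0, 1024/105, …
g: a_k = 0, 8, 0, -32/3, 0, 128/5, 0, -512/7, …
Weyl lclm of L_f,L_g ⇒ L₀ (ord ≤ 4).
h=∫₀ˣh₀: take L = L₀·Dx.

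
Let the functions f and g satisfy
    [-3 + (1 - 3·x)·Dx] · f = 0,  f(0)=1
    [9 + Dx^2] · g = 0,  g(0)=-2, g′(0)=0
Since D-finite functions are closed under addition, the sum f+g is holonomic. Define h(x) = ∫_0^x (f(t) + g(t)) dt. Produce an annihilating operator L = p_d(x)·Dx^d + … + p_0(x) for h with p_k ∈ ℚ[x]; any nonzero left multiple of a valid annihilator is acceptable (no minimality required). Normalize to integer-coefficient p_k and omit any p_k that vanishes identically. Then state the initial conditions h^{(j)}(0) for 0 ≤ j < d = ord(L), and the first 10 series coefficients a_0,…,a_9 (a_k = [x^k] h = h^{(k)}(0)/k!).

f: a_k = 1, 3, 9, 27, 81, 243, 729, 2187, 6561, 19683, …
g: a_k = -2, 0, 9, 0, -27/4, 0, 81/40, 0, -729/2240, 0, …
f+g: L₀ = lclm(L_f,L_g), ord ≤ 1+2.
Integrate: L := L₀·Dx.
L = (63 - 54·x + 81·x^2)·Dx + (-9 + 45·x - 81·x^2 + 81·x^3)·Dx^2 + (7 - 6·x + 9·x^2)·Dx^3 + (-1 + 5·x - 9·x^2 + 9·x^3)·Dx^4  (order 4).
h: a_k = 0, -1, 3/2, 6, 27/4, 297/20, 81/2, 29241/280, 2187/8, 1632879/2240, …
ICs: h(0) = 0, h′(0) = -1, h′′(0) = 3, h′′′(0) = 36.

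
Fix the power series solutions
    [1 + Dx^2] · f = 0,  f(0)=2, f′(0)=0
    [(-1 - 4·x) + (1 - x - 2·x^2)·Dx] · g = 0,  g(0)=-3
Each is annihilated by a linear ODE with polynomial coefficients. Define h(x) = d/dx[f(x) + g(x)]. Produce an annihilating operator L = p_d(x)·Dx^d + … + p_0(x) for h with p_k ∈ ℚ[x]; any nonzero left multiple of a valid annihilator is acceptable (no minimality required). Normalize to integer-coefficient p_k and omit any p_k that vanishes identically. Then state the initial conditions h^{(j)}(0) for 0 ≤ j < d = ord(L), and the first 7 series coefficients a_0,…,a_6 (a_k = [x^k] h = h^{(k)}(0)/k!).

f: a_k = 2, 0, -1, 0, 1/12, 0, -1/360, …
g: a_k = -3, -3, -9, -15, -33, -63, -129, …
h₀=f+g: left-lcm gives L₀, ord ≤ 3.
h=h₀': d/dx-closure on L₀ ⇒ L.
L = (270 + 1200·x + 2862·x^2 + 1860·x^3 + 1920·x^4 + 144·x^5 + 96·x^6) + (-31 - 115·x + 75·x^2 + 241·x^3 + 430·x^4 + 372·x^5 + 56·x^6 + 32·x^7)·Dx + (270 + 1200·x + 2862·x^2 + 1860·x^3 + 1920·x^4 + 144·x^5 + 96·x^6)·Dx^2 + (-31 - 115·x + 75·x^2 + 241·x^3 + 430·x^4 + 372·x^5 + 56·x^6 + 32·x^7)·Dx^3  (order 3).
h: a_k = -3, -20, -45, -395/3, -315, -46441/60, -1785, …
ICs: h(0) = -3, h′(0) = -20, h′′(0) = -90.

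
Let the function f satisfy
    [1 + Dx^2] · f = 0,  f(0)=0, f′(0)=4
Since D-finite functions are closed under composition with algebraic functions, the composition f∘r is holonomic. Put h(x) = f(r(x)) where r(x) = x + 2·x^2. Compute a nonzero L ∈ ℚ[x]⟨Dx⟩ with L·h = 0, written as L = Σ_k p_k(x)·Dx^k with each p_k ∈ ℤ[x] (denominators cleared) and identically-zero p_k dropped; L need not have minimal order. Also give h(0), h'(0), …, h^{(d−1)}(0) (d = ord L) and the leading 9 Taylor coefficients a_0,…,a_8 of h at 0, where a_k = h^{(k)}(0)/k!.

L = (1 + 12·x + 48·x^2 + 64·x^3) - 4·Dx + (1 + 4·x)·Dx^2  (order 2).
h: a_k = 0, 4, 8, -2/3, -4, -239/30, -5, 1679/1260, 239/90, …
ICs: h(0) = 0, h′(0) = 4.

f: a_k = 0, 4, 0, -2/3, 0, 1/30, 0, -1/1260, 0, …
Change of var in L_f (x↦r) gives L₀.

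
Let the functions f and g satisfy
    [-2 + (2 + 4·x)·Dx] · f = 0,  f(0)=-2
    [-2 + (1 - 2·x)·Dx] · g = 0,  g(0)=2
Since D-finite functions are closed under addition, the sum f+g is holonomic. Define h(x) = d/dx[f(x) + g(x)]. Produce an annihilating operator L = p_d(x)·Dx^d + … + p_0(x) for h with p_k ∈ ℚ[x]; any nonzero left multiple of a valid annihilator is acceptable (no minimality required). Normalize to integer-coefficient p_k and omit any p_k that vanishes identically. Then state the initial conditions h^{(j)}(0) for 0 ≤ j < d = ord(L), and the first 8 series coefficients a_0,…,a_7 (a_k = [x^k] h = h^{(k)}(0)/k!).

L = (-36 - 24·x) + (-21 - 108·x - 84·x^2)·Dx + (5 + 6·x - 20·x^2 - 24·x^3)·Dx^2  (order 2).
h: a_k = 2, 18, 45, 133, 1245/4, 3135/4, 14105/8, 33197/8, …
ICs: h(0) = 2, h′(0) = 18.

f: a_k = -2, -2, 1, -1, 5/4, -7/4, 21/8, -33/8, …
g: a_k = 2, 4, 8, 16, 32, 64, 128, 256, …
L₀ := lclm(L_f,L_g); ord L₀ ≤ 1+1.
Differentiate: ansatz ord ≤ ord L₀ ⇒ L.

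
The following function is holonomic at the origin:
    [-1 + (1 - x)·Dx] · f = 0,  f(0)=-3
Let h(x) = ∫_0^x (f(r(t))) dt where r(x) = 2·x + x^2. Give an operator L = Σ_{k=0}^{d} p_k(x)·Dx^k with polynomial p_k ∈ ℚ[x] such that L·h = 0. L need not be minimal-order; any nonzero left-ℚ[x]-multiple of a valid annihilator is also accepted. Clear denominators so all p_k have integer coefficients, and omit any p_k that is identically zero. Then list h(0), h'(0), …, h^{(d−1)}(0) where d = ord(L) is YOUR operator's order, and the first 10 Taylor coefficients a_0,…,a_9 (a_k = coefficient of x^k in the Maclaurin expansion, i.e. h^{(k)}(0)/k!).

f: a_k = -3, -3, -3, -3, -3, -3, -3, -3, -3, -3, …
Substitute x→r, Dx→(1/r')Dx; clear ⇒ L₀.
Integrate: L := L₀·Dx.
L = (2 + 2·x)·Dx + (-1 + 2·x + x^2)·Dx^2  (order 2).
h: a_k = 0, -3, -3, -5, -9, -87/5, -35, -507/7, -153, -985/3, …
ICs: h(0) = 0, h′(0) = -3.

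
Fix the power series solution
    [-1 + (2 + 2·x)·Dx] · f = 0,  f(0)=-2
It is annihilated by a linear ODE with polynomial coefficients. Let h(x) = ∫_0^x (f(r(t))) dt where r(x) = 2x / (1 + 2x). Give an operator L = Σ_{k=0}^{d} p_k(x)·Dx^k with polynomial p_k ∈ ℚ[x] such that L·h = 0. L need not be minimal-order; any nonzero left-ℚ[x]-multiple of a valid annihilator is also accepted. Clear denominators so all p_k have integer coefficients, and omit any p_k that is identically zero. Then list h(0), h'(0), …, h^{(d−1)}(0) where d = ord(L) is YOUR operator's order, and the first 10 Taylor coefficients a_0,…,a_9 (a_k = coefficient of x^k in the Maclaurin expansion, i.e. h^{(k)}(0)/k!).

L = -Dx + (1 + 6·x + 8·x^2)·Dx^2  (order 2).
h: a_k = 0, -2, -1, 5/3, -13/4, 141/20, -133/8, 2353/56, -7205/64, 182461/576, …
ICs: h(0) = 0, h′(0) = -2.

f: a_k = -2, -1, 1/4, -1/8, 5/64, -7/128, 21/512, -33/1024, 429/16384, -715/32768, …
Change of var in L_f (x↦r) gives L₀.
∫: right-multiply L₀ by Dx.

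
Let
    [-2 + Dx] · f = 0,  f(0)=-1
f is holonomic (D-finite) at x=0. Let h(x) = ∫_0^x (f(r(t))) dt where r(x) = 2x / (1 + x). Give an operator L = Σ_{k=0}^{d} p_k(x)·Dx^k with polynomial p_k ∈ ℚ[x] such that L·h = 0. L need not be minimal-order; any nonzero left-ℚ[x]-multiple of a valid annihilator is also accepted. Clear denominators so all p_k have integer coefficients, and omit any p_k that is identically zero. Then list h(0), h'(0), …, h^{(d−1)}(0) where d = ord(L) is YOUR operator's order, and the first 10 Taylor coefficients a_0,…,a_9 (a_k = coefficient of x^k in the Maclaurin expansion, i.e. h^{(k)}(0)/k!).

L = -4·Dx + (1 + 2·x + x^2)·Dx^2  (order 2).
h: a_k = 0, -1, -2, -4/3, 1/3, 4/15, -14/45, 44/315, 17/630, -316/2835, …
ICs: h(0) = 0, h′(0) = -1.

f: a_k = -1, -2, -2, -4/3, -2/3, -4/15, -4/45, -8/315, -2/315, -4/2835, …
L₀ from L_f via x↦r, Dx↦r'^{-1}Dx.
∫: right-multiply L₀ by Dx.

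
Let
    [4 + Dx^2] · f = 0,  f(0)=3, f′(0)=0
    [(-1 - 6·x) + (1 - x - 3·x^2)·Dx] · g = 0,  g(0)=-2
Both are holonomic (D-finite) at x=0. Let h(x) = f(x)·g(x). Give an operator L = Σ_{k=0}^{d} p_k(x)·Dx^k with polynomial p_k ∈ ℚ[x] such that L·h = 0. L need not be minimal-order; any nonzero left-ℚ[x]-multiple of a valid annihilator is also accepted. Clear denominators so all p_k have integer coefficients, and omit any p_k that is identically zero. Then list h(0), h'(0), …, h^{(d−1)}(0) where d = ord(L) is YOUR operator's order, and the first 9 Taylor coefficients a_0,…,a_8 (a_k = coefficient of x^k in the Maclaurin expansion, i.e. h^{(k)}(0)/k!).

f: a_k = 3, 0, -6, 0, 2, 0, -4/15, 0, 2/105, …
g: a_k = -2, -2, -8, -14, -38, -80, -194, -434, -1016, …
Sym-product of L_f,L_g gives L₀ (≤ ord 2).
L = (2 + 4·x + 12·x^2) + (2 + 12·x)·Dx + (-1 + x + 3·x^2)·Dx^2  (order 2).
h: a_k = -6, -6, -12, -30, -70, -160, -5542/15, -12742/15, -41116/21, …
ICs: h(0) = -6, h′(0) = -6.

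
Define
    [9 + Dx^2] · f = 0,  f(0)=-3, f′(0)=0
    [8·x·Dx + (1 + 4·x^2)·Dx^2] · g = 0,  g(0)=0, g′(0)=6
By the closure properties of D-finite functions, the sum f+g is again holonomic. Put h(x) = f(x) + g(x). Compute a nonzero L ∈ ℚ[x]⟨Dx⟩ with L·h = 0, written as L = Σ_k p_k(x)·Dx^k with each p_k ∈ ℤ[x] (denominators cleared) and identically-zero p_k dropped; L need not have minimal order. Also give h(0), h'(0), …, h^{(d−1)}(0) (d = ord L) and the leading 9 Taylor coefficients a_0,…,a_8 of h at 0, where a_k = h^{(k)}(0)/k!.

f: a_k = -3, 0, 27/2, 0, -81/8, 0, 243/80, 0, -2187/4480, …
g: a_k = 0, 6, 0, -8, 0, 96/5, 0, -384/7, 0, …
L₀ := lclm(L_f,L_g); ord L₀ ≤ 2+2.
L = (-2808·x + 19008·x^3 + 10368·x^5)·Dx + (9 + 1548·x^2 + 7344·x^4 + 5184·x^6)·Dx^2 + (-312·x + 2112·x^3 + 1152·x^5)·Dx^3 + (1 + 172·x^2 + 816·x^4 + 576·x^6)·Dx^4  (order 4).
h: a_k = -3, 6, 27/2, -8, -81/8, 96/5, 243/80, -384/7, -2187/4480, …
ICs: h(0) = -3, h′(0) = 6, h′′(0) = 27, h′′′(0) = -48.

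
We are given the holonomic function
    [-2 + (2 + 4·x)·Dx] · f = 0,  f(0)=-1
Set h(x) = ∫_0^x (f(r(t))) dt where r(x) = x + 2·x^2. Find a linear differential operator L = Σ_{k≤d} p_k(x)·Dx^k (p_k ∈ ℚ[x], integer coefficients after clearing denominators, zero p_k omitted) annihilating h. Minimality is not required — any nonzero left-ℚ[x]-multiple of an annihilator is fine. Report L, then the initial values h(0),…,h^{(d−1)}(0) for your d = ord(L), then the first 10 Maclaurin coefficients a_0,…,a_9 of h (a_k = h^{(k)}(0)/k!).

L = (-1 - 4·x)·Dx + (1 + 2·x + 4·x^2)·Dx^2  (order 2).
h: a_k = 0, -1, -1/2, -1/2, 3/8, -3/40, -5/16, 57/112, -21/128, -289/384, …
ICs: h(0) = 0, h′(0) = -1.

f: a_k = -1, -1, 1/2, -1/2, 5/8, -7/8, 21/16, -33/16, 429/128, -715/128, …
f∘r: x↦r, Dx↦Dx/r' in L_f ⇒ L₀.
h=∫₀ˣh₀: take L = L₀·Dx.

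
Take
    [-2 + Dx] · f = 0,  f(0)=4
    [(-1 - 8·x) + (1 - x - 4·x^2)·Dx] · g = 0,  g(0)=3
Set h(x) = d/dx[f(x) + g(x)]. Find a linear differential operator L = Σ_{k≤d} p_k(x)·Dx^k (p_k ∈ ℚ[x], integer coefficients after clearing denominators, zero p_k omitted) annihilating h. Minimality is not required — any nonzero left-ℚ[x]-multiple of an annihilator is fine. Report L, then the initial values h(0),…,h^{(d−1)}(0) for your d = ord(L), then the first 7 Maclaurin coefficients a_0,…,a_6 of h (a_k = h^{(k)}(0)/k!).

f: a_k = 4, 8, 8, 16/3, 8/3, 16/15, 16/45, …
g: a_k = 3, 3, 15, 27, 87, 195, 543, …
h₀=f+g: left-lcm gives L₀, ord ≤ 2.
Differentiate: ansatz ord ≤ ord L₀ ⇒ L.
L = (34 + 452·x + 512·x^2 + 1920·x^3 + 768·x^4) + (-25 - 228·x - 334·x^2 - 864·x^3 + 160·x^4 + 256·x^5)·Dx + (4 + x + 39·x^2 - 48·x^3 - 272·x^4 - 128·x^5)·Dx^2  (order 2).
h: a_k = 11, 46, 97, 1076/3, 2941/3, 48902/15, 416777/45, …
ICs: h(0) = 11, h′(0) = 46.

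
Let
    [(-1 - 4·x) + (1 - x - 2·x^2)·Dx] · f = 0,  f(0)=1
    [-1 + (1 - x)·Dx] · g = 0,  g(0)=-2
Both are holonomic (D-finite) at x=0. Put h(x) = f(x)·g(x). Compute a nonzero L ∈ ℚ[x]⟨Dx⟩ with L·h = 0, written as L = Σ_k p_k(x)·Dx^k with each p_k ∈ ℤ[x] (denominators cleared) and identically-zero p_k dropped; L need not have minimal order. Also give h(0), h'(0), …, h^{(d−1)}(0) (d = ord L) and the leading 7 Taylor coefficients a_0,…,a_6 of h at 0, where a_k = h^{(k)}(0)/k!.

L = (-2 - 2·x + 6·x^2) + (1 - 2·x - x^2 + 2·x^3)·Dx  (order 1).
h: a_k = -2, -4, -10, -20, -42, -84, -170, …
ICs: h(0) = -2.

f: a_k = 1, 1, 3, 5, 11, 21, 43, …
g: a_k = -2, -2, -2, -2, -2, -2, -2, …
h₀=f·g: eliminate ⇒ L₀, order ≤ 1·1.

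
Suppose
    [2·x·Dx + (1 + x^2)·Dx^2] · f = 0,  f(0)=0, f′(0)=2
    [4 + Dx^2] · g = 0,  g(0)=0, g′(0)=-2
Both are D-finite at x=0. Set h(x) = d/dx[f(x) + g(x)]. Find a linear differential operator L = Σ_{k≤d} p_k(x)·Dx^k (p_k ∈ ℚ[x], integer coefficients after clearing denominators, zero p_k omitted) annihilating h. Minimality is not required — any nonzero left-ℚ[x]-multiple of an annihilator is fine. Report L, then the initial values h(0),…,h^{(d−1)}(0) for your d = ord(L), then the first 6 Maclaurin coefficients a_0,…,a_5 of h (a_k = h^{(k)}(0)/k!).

f: a_k = 0, 2, 0, -2/3, 0, 2/5, …
g: a_k = 0, -2, 0, 4/3, 0, -4/15, …
Sum ⇒ L₀ = lclm(L_f,L_g) in ℚ(x)⟨Dx⟩.
h=h₀': d/dx-closure on L₀ ⇒ L.
L = (-32·x + 80·x^3 + 16·x^5) + (4 + 32·x^2 + 36·x^4 + 8·x^6)·Dx + (-8·x + 20·x^3 + 4·x^5)·Dx^2 + (1 + 8·x^2 + 9·x^4 + 2·x^6)·Dx^3  (order 3).
h: a_k = 0, 0, 2, 0, 2/3, 0, …
ICs: h(0) = 0, h′(0) = 0, h′′(0) = 4.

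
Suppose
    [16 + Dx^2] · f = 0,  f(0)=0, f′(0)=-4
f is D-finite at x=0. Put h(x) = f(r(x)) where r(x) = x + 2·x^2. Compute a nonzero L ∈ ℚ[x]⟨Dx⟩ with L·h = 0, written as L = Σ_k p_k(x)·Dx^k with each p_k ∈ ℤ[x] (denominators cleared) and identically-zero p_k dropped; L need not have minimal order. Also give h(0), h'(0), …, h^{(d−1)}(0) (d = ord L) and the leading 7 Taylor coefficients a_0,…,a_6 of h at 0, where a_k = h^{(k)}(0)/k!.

f: a_k = 0, -4, 0, 32/3, 0, -128/15, 0, …
Substitute x→r, Dx→(1/r')Dx; clear ⇒ L₀.
L = (16 + 192·x + 768·x^2 + 1024·x^3) - 4·Dx + (1 + 4·x)·Dx^2  (order 2).
h: a_k = 0, -4, -8, 32/3, 64, 1792/15, 0, …
ICs: h(0) = 0, h′(0) = -4.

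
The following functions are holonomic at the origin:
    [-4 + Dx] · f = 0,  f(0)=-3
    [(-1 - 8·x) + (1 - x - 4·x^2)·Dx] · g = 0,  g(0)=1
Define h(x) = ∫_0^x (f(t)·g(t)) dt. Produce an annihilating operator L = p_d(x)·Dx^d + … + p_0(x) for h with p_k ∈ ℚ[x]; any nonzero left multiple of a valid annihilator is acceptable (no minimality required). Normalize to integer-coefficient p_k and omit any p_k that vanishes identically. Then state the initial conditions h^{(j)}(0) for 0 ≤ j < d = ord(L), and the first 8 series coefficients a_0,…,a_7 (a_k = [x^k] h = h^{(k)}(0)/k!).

f: a_k = -3, -12, -24, -32, -32, -128/5, -256/15, -1024/105, …
g: a_k = 1, 1, 5, 9, 29, 65, 181, 441, …
L₀ := L_f ⊗_s L_g (sym. prod.), ord ≤ 1.
Integrate: L := L₀·Dx.
L = (5 + 4·x - 16·x^2)·Dx + (-1 + x + 4·x^2)·Dx^2  (order 2).
h: a_k = 0, -3, -15/2, -17, -143/4, -379/5, -4883/30, -7529/21, …
ICs: h(0) = 0, h′(0) = -3.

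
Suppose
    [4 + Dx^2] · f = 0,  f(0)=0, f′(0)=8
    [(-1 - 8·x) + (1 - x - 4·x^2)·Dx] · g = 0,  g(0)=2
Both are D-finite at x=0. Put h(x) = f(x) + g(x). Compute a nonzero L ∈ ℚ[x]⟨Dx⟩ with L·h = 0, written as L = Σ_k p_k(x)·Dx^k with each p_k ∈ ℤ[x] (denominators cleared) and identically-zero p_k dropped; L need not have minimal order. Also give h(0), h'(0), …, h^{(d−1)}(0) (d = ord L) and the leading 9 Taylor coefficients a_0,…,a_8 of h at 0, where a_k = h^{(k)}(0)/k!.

f: a_k = 0, 8, 0, -16/3, 0, 16/15, 0, -32/315, 0, …
g: a_k = 2, 2, 10, 18, 58, 130, 362, 882, 2330, …
h₀=f+g: left-lcm gives L₀, ord ≤ 3.
L = (-116 - 1008·x - 968·x^2 - 2688·x^3 - 640·x^4 - 1024·x^5) + (28 + 4·x - 8·x^2 - 200·x^3 - 480·x^4 - 384·x^5 - 512·x^6)·Dx + (-29 - 252·x - 242·x^2 - 672·x^3 - 160·x^4 - 256·x^5)·Dx^2 + (7 + x - 2·x^2 - 50·x^3 - 120·x^4 - 96·x^5 - 128·x^6)·Dx^3  (order 3).
h: a_k = 2, 10, 10, 38/3, 58, 1966/15, 362, 277798/315, 2330, …
ICs: h(0) = 2, h′(0) = 10, h′′(0) = 20.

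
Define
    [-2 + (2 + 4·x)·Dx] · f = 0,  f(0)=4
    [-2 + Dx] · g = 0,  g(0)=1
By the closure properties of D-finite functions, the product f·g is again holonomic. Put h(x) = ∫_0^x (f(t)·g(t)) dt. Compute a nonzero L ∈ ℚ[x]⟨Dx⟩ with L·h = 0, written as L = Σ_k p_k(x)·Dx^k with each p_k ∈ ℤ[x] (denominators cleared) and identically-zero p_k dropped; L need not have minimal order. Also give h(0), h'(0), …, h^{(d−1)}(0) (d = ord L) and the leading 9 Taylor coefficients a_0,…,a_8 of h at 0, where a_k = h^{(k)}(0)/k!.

L = (-3 - 4·x)·Dx + (1 + 2·x)·Dx^2  (order 2).
h: a_k = 0, 4, 6, 14/3, 17/6, 11/10, 107/180, -89/1260, 1123/3360, …
ICs: h(0) = 0, h′(0) = 4.

f: a_k = 4, 4, -2, 2, -5/2, 7/2, -21/4, 33/4, -429/32, …
g: a_k = 1, 2, 2, 4/3, 2/3, 4/15, 4/45, 8/315, 2/315, …
Product ⇒ symmetric product L₀, ord ≤ 1.
h=∫h₀ ⇒ L = L₀·Dx.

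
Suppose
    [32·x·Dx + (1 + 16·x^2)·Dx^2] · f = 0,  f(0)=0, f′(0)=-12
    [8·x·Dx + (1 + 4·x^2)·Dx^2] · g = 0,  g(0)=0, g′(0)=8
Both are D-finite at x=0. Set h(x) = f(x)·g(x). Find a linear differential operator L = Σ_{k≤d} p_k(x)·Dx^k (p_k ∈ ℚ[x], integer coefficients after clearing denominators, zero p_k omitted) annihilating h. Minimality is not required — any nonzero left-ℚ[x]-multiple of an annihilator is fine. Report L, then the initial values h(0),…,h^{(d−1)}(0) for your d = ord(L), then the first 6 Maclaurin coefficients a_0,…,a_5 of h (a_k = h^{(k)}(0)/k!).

L = (-1536·x - 51200·x^3 - 262144·x^5 + 655360·x^7 + 6291456·x^9)·Dx + (-80 - 6592·x^2 - 92160·x^4 - 229376·x^6 + 2293760·x^8 + 9437184·x^10)·Dx^2 + (-160·x - 4480·x^3 - 30720·x^5 + 69632·x^7 + 1310720·x^9 + 3145728·x^11)·Dx^3 + (-1 - 40·x^2 - 464·x^4 + 29696·x^8 + 163840·x^10 + 262144·x^12)·Dx^4  (order 4).
h: a_k = 0, 0, -96, 0, 640, 0, …
ICs: h(0) = 0, h′(0) = 0, h′′(0) = -192, h′′′(0) = 0.

f: a_k = 0, -12, 0, 64, 0, -3072/5, …
g: a_k = 0, 8, 0, -32/3, 0, 128/5, …
h₀=f·g: eliminate ⇒ L₀, order ≤ 2·2.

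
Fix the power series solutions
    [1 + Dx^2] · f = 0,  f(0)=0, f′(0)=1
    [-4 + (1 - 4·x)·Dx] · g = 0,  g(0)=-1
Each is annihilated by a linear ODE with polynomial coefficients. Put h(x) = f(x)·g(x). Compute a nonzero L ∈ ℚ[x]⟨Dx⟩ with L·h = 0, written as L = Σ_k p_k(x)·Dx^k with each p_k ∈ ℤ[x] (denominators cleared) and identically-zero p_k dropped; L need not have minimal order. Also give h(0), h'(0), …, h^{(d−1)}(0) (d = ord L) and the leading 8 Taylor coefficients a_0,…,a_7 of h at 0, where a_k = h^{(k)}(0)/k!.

L = (-1 + 4·x) + 8·Dx + (-1 + 4·x)·Dx^2  (order 2).
h: a_k = 0, -1, -4, -95/6, -190/3, -30401/120, -30401/30, -20429471/5040, …
ICs: h(0) = 0, h′(0) = -1.

f: a_k = 0, 1, 0, -1/6, 0, 1/120, 0, -1/5040, …
g: a_k = -1, -4, -16, -64, -256, -1024, -4096, -16384, …
f·g: L₀ = L_f ⊗_s L_g, ord ≤ 2·1.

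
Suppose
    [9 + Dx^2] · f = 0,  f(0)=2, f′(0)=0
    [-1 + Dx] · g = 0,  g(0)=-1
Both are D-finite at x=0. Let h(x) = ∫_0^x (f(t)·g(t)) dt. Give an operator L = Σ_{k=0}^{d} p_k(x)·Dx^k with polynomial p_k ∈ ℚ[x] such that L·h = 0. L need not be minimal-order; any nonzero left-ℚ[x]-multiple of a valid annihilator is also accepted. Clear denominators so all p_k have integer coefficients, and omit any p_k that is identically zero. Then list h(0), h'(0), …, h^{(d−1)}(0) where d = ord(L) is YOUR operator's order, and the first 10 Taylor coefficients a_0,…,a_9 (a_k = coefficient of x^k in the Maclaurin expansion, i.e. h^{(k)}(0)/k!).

f: a_k = 2, 0, -9, 0, 27/4, 0, -81/40, 0, 729/2240, 0, …
g: a_k = -1, -1, -1/2, -1/6, -1/24, -1/120, -1/720, -1/5040, -1/40320, -1/362880, …
Sym-product of L_f,L_g gives L₀ (≤ ord 2).
h=∫₀ˣh₀: take L = L₀·Dx.
L = 10·Dx - 2·Dx^2 + Dx^3  (order 3).
h: a_k = 0, -2, -1, 8/3, 13/6, -7/15, -79/90, -44/315, 307/2520, 527/11340, …
ICs: h(0) = 0, h′(0) = -2, h′′(0) = -2.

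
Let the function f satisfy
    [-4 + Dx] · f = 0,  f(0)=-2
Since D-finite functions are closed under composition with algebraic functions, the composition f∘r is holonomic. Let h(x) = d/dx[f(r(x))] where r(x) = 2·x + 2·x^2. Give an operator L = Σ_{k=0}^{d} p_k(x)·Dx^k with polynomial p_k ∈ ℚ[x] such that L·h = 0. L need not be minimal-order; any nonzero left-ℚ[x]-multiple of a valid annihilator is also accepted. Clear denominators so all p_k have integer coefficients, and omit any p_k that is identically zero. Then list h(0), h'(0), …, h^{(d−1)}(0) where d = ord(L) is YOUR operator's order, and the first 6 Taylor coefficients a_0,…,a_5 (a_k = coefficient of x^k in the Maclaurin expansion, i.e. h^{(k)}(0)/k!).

f: a_k = -2, -8, -16, -64/3, -64/3, -256/15, …
h₀=f(r): pull back L_f along r ⇒ L₀.
Differentiate: ansatz ord ≤ ord L₀ ⇒ L.
L = (10 + 32·x + 32·x^2) + (-1 - 2·x)·Dx  (order 1).
h: a_k = -16, -160, -896, -11008/3, -36352/3, -510976/15, …
ICs: h(0) = -16.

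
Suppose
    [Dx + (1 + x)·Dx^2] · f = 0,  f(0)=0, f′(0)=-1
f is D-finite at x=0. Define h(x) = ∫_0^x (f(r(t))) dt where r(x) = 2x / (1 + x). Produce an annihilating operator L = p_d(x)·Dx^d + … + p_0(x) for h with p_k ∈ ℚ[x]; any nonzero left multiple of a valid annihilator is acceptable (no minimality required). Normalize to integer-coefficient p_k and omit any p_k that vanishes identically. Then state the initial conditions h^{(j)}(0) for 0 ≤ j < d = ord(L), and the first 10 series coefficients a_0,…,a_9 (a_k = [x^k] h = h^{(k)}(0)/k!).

f: a_k = 0, -1, 1/2, -1/3, 1/4, -1/5, 1/6, -1/7, 1/8, -1/9, …
L₀ from L_f via x↦r, Dx↦r'^{-1}Dx.
h=∫₀ˣh₀: take L = L₀·Dx.
L = (4 + 6·x)·Dx^2 + (1 + 4·x + 3·x^2)·Dx^3  (order 3).
h: a_k = 0, 0, -1, 4/3, -13/6, 4, -121/15, 52/3, -1093/28, 820/9, …
ICs: h(0) = 0, h′(0) = 0, h′′(0) = -2.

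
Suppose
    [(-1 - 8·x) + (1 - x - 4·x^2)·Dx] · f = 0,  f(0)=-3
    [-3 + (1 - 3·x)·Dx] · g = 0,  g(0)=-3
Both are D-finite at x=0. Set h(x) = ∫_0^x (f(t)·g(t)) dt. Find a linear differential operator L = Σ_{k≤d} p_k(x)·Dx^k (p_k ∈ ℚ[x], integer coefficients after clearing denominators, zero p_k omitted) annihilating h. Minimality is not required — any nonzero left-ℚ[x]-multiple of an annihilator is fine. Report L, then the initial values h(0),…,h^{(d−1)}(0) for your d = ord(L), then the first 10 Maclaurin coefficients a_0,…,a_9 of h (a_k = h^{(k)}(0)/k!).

L = (-4 - 2·x + 36·x^2)·Dx + (1 - 4·x - x^2 + 12·x^3)·Dx^2  (order 2).
h: a_k = 0, 9, 18, 51, 135, 1881/5, 1038, 20313/7, 16227/2, 22801, …
ICs: h(0) = 0, h′(0) = 9.

f: a_k = -3, -3, -15, -27, -87, -195, -543, -1323, -3495, -8787, …
g: a_k = -3, -9, -27, -81, -243, -729, -2187, -6561, -19683, -59049, …
f·g: L₀ = L_f ⊗_s L_g, ord ≤ 1·1.
h=∫₀ˣh₀: take L = L₀·Dx.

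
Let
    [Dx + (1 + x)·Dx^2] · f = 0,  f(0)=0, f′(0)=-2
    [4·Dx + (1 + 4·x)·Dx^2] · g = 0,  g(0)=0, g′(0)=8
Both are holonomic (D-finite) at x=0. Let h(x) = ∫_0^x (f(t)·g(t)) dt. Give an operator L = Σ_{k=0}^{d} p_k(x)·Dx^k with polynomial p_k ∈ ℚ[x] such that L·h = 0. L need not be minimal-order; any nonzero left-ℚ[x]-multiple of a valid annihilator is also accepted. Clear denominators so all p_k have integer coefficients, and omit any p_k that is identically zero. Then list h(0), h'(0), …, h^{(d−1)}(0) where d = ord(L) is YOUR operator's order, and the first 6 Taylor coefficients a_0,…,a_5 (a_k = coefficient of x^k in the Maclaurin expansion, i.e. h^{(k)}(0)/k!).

L = (136 + 320·x + 256·x^2)·Dx^2 + (290 + 1464·x + 2400·x^2 + 1280·x^3)·Dx^3 + (92 + 740·x + 1992·x^2 + 2240·x^3 + 896·x^4)·Dx^4 + (5 + 58·x + 245·x^2 + 464·x^3 + 400·x^4 + 128·x^5)·Dx^5  (order 5).
h: a_k = 0, 0, 0, -16/3, 10, -64/3, …
ICs: h(0) = 0, h′(0) = 0, h′′(0) = 0, h′′′(0) = -32, h′′′′(0) = 240.

f: a_k = 0, -2, 1, -2/3, 1/2, -2/5, …
g: a_k = 0, 8, -16, 128/3, -128, 2048/5, …
Product ⇒ symmetric product L₀, ord ≤ 4.
Integrate: L := L₀·Dx.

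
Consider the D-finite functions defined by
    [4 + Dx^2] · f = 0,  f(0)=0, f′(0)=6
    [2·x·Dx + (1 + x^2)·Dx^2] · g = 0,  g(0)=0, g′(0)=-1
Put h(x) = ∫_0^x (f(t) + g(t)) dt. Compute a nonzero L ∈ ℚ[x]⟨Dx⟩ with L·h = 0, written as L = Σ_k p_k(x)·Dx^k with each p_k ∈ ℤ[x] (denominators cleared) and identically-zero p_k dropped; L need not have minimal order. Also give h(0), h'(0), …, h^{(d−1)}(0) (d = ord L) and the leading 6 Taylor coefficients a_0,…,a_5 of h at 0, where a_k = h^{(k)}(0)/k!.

L = (-32·x + 80·x^3 + 16·x^5)·Dx^2 + (4 + 32·x^2 + 36·x^4 + 8·x^6)·Dx^3 + (-8·x + 20·x^3 + 4·x^5)·Dx^4 + (1 + 8·x^2 + 9·x^4 + 2·x^6)·Dx^5  (order 5).
h: a_k = 0, 0, 5/2, 0, -11/12, 0, …
ICs: h(0) = 0, h′(0) = 0, h′′(0) = 5, h′′′(0) = 0, h′′′′(0) = -22.

f: a_k = 0, 6, 0, -4, 0, 4/5, …
g: a_k = 0, -1, 0, 1/3, 0, -1/5, …
L₀ := lclm(L_f,L_g); ord L₀ ≤ 2+2.
h=∫₀ˣh₀: take L = L₀·Dx.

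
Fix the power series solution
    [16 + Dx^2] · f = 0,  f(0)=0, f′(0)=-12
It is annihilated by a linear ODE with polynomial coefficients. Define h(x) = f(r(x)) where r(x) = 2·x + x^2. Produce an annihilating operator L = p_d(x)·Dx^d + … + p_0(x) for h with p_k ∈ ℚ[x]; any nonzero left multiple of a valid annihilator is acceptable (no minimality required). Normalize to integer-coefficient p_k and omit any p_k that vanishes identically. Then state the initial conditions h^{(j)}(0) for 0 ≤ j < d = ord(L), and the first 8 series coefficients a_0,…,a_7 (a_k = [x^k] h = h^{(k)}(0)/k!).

f: a_k = 0, -12, 0, 32, 0, -128/5, 0, 1024/105, …
L₀ from L_f via x↦r, Dx↦r'^{-1}Dx.
L = (64 + 192·x + 192·x^2 + 64·x^3) - Dx + (1 + x)·Dx^2  (order 2).
h: a_k = 0, -24, -12, 256, 384, -3136/5, -2016, -83968/105, …
ICs: h(0) = 0, h′(0) = -24.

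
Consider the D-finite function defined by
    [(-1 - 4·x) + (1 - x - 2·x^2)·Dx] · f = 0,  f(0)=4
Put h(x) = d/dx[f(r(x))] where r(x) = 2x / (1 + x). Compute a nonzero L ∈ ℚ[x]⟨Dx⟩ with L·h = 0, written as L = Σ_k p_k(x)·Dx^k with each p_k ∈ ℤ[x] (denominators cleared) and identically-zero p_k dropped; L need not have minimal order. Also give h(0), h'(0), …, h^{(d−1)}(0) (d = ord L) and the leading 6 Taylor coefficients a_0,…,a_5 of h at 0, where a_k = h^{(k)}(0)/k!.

L = (10 + 54·x + 270·x^2 + 162·x^3) + (-1 - 10·x + 90·x^3 + 81·x^4)·Dx  (order 1).
h: a_k = 8, 80, 216, 1440, 3240, 19440, …
ICs: h(0) = 8.

f: a_k = 4, 4, 12, 20, 44, 84, …
Change of var in L_f (x↦r) gives L₀.
Derive L from L₀ (diff closure).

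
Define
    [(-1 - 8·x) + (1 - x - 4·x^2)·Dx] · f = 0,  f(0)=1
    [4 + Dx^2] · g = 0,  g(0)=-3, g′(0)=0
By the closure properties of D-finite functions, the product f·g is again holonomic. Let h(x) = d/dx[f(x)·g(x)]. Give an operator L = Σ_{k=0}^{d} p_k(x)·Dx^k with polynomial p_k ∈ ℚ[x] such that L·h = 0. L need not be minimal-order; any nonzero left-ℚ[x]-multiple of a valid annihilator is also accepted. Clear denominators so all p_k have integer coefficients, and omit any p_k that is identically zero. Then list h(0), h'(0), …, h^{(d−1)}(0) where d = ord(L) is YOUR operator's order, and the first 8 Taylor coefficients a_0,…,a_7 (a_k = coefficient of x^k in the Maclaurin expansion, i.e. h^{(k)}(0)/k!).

L = (18 - 8·x - 28·x^2 + 32·x^3 + 64·x^4) + (4 + 34·x + 24·x^2 + 64·x^3)·Dx + (-1 + x^2 + 8·x^3 + 16·x^4)·Dx^2  (order 2).
h: a_k = -3, -18, -63, -236, -715, -11362/5, -99827/15, -690392/35, …
ICs: h(0) = -3, h′(0) = -18.

f: a_k = 1, 1, 5, 9, 29, 65, 181, 441, …
g: a_k = -3, 0, 6, 0, -2, 0, 4/15, 0, …
f·g: L₀ = L_f ⊗_s L_g, ord ≤ 1·2.
Derive L from L₀ (diff closure).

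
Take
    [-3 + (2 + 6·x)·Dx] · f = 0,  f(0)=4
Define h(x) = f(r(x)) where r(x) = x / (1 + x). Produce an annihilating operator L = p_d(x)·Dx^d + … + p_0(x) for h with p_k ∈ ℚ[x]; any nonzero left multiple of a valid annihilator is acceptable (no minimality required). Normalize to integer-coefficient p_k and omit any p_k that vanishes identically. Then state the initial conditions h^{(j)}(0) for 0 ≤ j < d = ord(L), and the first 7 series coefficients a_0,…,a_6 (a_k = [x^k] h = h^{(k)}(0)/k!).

f: a_k = 4, 6, -9/2, 27/4, -405/32, 1701/64, -15309/256, …
Substitute x→r, Dx→(1/r')Dx; clear ⇒ L₀.
L = -3 + (2 + 10·x + 8·x^2)·Dx  (order 1).
h: a_k = 4, 6, -21/2, 87/4, -1677/32, 9069/64, -106305/256, …
ICs: h(0) = 4.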